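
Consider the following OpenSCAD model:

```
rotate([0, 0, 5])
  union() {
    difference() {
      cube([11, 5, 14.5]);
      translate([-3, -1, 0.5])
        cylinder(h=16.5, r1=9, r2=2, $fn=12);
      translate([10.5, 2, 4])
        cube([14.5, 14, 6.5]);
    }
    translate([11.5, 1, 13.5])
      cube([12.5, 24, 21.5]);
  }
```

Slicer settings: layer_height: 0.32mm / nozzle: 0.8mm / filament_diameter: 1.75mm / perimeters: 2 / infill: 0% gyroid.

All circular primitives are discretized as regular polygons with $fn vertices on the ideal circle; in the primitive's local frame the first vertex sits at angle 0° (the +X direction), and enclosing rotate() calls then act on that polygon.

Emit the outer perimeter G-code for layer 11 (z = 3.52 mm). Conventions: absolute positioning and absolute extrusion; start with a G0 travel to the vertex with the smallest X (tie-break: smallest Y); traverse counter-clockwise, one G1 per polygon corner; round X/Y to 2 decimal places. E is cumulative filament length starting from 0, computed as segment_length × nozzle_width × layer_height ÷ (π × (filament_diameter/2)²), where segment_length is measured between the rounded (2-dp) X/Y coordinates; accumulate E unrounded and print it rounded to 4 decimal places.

G0 X1.10 Y5.12 Z3.52
G1 X3.42 Y3.17 E0.3226
G1 X4.43 Y0.39 E0.6374
G1 X10.96 Y0.96 E1.3350
G1 X10.52 Y5.94 E1.8671
G1 X1.10 Y5.12 E2.8735

At z = 3.52 mm: the cube is present — its section is the full 11×5 rectangle; the cone at (-3, -1): at t=0.183 of its height the radius interpolates to r₁+(r₂−r₁)t = 7.719, giving a regular 12-gon of that circumradius; the cube at (10.5, 2) is not intersected at this z (z outside [4, 10.5]); Taking the first minus the rest: starting from the 11×5 cube, the cone at (-3, -1) partially overlaps it — only the 17.23 mm² overlap (of its 178.74 mm²) is removed, clipping the outline — 1 connected region; the cube at (11.5, 1) does not reach this height (z outside [13.5, 35]); Combining (union): only that combined region is present, so the union is just that shape — 1 connected region; (rotated 5° about Z; rotation is an isometry so areas/perimeters/island counts are preserved). The outline is a single polygon with 5 vertices. Extrusion per mm of travel: 0.8 × 0.32 / (π × 0.875²) = 0.106432. Accumulating E over each segment gives final E = 2.8735.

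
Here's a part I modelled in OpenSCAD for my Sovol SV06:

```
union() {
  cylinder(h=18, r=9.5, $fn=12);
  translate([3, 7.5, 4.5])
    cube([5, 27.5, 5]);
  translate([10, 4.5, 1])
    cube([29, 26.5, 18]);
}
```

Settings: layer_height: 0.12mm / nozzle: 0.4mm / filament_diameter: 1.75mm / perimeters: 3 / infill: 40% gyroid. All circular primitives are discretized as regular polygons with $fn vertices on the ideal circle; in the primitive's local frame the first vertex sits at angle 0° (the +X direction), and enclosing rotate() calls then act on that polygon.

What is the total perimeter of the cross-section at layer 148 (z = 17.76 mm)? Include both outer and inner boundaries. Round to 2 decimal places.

At z = 17.76 mm: the r=9.5 cylinder contributes a regular 12-gon of circumradius 9.5 (perimeter = 2·12·9.500·sin(180°/12) = 59.01 mm); the cube at (3, 7.5) is not intersected at this z (z outside [4.5, 9.5]); the 29×26.5 cube at (10, 4.5) contributes its full rectangle (perimeter 111.00 mm); Merging all regions: the 2 present regions are separate (no shared area or edge), so areas and boundary lengths simply add and each stays a separate island — boundary = 170.01 mm. Overall, the cross-section has 2 separate islands. Total boundary length (outer) = 170.01 mm.

170.01 mm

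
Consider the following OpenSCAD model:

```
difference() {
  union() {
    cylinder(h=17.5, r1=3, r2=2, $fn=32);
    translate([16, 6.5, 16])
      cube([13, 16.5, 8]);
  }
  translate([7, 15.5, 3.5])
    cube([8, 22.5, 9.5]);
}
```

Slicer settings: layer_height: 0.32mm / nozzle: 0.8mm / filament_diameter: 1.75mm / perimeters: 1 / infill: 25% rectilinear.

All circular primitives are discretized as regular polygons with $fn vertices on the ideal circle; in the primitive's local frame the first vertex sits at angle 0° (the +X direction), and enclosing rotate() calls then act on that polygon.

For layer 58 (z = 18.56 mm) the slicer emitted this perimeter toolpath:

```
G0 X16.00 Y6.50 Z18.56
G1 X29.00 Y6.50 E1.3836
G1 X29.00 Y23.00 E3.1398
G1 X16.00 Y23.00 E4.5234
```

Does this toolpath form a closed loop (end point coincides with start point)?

no

Start point (G0): (16.00, 6.50). End point (last G1): the path does not return to the start — open.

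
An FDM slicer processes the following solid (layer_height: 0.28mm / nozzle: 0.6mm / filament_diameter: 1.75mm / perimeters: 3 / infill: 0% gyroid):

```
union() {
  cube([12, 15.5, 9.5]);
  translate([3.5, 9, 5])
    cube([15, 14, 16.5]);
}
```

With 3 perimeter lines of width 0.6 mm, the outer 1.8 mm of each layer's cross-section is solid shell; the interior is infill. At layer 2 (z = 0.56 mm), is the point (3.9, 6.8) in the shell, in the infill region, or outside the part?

infill

At z = 0.56 mm: the 12×15.5 cube contributes its full rectangle; the cube at (3.5, 9) is absent (z outside [5, 21.5]); Combining (union): only the 12×15.5 cube is present, so the union is just that shape — 1 connected region. Overall, the cross-section is a single solid region. The nearest boundary edge runs (0.00, 15.50)→(0.00, 0.00); distance from the point to it = 3.90 mm. The point is inside the cross-section and 3.90 mm from the nearest boundary — more than the 1.8 mm shell width (3 × 0.6), so it's in the infill interior.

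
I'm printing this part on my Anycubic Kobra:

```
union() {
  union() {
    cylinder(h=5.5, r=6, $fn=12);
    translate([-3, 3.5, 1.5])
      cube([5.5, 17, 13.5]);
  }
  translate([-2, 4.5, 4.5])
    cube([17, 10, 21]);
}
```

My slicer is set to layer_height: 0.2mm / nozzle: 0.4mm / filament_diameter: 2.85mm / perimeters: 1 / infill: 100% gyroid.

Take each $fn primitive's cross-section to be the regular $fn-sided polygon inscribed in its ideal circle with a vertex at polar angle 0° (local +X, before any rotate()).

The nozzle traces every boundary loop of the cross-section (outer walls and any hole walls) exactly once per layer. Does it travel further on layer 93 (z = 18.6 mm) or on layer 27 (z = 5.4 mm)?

layer 27 (z = 5.4 mm)

Layer 93 (z = 18.6): the cylinder is absent (z outside [0, 5.5]); the cube at (-3, 3.5) does not reach this height (z outside [1.5, 15]); Taking the union: nothing is present at this height; the 17×10 cube at (-2, 4.5) contributes its full rectangle (perimeter 54.00 mm); Merging all regions: only the 17×10 cube at (-2, 4.5) is present, so the union is just that shape — boundary = 54.00 mm. So its perimeter = 54.00 mm. Layer 27 (z = 5.4): the r=6 cylinder contributes a regular 12-gon of circumradius 6 (perimeter = 2·12·6.000·sin(180°/12) = 37.27 mm); the cube at (-3, 3.5) (footprint 5.5×17) is included at this height (perimeter 45.00 mm); Merging all regions: the regions partially overlap (shared area 11.71 mm²), so the edge portions inside another operand are dropped and the merged outline is re-measured after clipping — boundary = 67.55 mm; the 17×10 cube at (-2, 4.5) contributes its full rectangle (perimeter 54.00 mm); Combining (union): the regions partially overlap (shared area 45.62 mm²), so the edge portions inside another operand are dropped and the merged outline is re-measured after clipping — boundary = 90.68 mm. So its perimeter = 90.68 mm. Layer 27 is larger (90.68 vs 54.00 mm).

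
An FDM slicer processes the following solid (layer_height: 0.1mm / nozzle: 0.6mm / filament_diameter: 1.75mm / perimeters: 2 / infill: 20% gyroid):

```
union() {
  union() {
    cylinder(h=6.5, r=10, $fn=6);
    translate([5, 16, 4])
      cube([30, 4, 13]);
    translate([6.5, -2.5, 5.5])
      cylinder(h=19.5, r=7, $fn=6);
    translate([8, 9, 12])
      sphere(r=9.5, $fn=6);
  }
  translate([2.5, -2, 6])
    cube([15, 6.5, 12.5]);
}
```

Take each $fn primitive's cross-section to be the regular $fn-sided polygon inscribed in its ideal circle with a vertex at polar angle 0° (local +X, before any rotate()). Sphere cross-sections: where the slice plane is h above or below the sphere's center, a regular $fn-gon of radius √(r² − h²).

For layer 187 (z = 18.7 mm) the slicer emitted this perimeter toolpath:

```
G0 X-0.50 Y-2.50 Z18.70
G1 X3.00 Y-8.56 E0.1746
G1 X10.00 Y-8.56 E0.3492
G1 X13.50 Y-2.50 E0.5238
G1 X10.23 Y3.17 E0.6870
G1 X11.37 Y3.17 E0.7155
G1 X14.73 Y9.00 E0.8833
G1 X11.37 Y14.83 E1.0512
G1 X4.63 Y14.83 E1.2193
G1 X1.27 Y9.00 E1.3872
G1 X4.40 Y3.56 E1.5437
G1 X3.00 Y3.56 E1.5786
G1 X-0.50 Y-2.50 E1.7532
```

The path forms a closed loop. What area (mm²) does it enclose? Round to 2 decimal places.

242.87 mm²

Apply the shoelace formula to the sequence of (X, Y) vertices; enclosed area = 242.87 mm².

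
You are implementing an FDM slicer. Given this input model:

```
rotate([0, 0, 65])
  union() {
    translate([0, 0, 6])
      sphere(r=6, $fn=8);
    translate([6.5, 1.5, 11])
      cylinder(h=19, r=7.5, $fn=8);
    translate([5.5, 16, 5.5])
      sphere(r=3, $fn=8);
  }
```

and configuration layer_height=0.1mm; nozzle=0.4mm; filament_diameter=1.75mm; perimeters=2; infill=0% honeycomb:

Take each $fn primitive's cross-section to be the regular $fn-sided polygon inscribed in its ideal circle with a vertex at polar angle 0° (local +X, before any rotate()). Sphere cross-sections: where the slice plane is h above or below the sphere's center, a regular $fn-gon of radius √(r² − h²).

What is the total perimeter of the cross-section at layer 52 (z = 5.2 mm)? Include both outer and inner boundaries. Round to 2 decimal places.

At z = 5.2 mm: the r=6 sphere contributes a regular 8-gon of circumradius √(6²−0.8²) = 5.946 (perimeter = 2·8·5.946·sin(180°/8) = 36.41 mm); the cylinder at (6.5, 1.5) does not reach this height (z outside [11, 30]); the r=3 sphere at (5.5, 16) slices to a regular 8-gon of circumradius 2.985 (√(r²−h²) with h=0.3 from center) (perimeter = 2·8·2.985·sin(180°/8) = 18.28 mm); Combining (union): the 2 present regions are separate (no shared area or edge), so areas and boundary lengths simply add and each stays a separate island — boundary = 54.69 mm; (rotated 65° about Z; rotation is an isometry so areas/perimeters/island counts are preserved). Overall, the cross-section has 2 separate islands. Total boundary length (outer) = 54.69 mm.

54.69 mm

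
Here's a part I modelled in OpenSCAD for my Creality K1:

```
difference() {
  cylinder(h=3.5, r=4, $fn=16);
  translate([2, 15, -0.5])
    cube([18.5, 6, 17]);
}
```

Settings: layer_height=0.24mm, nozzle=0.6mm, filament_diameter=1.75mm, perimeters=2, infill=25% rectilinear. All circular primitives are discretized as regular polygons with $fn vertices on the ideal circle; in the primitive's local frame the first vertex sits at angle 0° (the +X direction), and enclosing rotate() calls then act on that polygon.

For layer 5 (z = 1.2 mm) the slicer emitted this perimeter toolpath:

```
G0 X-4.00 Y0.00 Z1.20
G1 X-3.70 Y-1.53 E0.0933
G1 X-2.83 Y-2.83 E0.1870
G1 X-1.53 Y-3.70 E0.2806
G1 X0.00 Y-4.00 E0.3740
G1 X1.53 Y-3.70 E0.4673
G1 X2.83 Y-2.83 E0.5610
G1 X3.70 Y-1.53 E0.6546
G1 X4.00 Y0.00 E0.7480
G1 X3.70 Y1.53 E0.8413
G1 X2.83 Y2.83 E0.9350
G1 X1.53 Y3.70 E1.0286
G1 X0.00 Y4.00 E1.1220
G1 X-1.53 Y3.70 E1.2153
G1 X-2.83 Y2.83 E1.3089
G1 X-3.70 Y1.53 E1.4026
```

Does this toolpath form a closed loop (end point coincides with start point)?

no

Start point (G0): (-4.00, 0.00). End point (last G1): the path does not return to the start — open.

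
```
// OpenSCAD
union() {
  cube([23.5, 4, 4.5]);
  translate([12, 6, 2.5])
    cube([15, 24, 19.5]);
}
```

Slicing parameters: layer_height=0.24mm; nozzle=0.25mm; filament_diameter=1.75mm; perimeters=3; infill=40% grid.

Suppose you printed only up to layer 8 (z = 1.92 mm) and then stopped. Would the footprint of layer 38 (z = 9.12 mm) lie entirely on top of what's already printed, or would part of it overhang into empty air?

part overhangs

Compare the two slices. At z = 1.92: the 23.5×4 cube contributes its full rectangle (area 94.00 mm²); the cube at (12, 6) is absent (z outside [2.5, 22]); Combining (union): only the 23.5×4 cube is present, so the union is just that shape — area = 94.00 mm². At z = 9.12: the cube is absent (z outside [0, 4.5]); the cube at (12, 6) (footprint 15×24) is included at this height (area 360.00 mm²); Combining (union): only the 15×24 cube at (12, 6) is present, so the union is just that shape — area = 360.00 mm². Checking containment: at z = 9.12 the cross-section extends beyond the z = 1.92 cross-section by about 360.00 mm².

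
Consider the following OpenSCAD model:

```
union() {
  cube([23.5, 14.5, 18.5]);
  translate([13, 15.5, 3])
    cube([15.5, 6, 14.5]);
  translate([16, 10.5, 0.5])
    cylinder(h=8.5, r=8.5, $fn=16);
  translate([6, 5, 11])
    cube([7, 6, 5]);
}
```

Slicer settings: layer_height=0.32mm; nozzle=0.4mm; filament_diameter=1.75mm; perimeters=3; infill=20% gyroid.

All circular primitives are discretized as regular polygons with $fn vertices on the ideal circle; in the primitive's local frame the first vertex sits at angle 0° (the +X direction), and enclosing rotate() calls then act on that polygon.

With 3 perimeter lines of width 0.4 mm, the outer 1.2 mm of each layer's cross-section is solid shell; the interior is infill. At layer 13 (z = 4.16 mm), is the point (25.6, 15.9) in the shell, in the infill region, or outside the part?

shell

At z = 4.16 mm: the 23.5×14.5 cube contributes its full rectangle; the cube at (13, 15.5) (footprint 15.5×6) is included at this height; the cylinder at (16, 10.5): section is a regular 16-gon, circumradius r=8.5; the cube at (6, 5) is absent (z outside [11, 16]); Combining (union): the regions partially overlap (shared area 196.17 mm²), so overlapping operands fuse into one piece — 1 connected region. Overall, the cross-section is a single solid region. The nearest boundary edge runs (28.50, 15.50)→(22.69, 15.50); distance from the point to it = 0.40 mm. The point is inside the cross-section, 0.40 mm from the nearest boundary — within the 1.2 mm shell band (3 × 0.4).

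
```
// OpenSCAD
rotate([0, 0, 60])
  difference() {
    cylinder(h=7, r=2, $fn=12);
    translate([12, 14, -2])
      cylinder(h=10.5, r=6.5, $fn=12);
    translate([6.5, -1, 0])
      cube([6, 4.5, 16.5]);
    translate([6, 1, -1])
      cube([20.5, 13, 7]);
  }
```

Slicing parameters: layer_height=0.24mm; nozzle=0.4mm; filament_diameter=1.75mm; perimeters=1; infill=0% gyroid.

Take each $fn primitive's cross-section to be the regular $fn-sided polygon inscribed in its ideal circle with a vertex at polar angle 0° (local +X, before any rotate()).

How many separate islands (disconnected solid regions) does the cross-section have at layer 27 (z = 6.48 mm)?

1

At z = 6.48 mm: the cylinder: section is a regular 12-gon, circumradius r=2; the cylinder at (12, 14): section is a regular 12-gon, circumradius r=6.5; the cube at (6.5, -1) (footprint 6×4.5) is included at this height; the cube at (6, 1) is not intersected at this z (z outside [-1, 6]); Taking the first minus the rest: starting from the r=2 cylinder, the r=6.5 cylinder at (12, 14) misses the remaining region (no effect); the 6×4.5 cube at (6.5, -1) misses the remaining region (no effect) — 1 connected region; (rotated 60° about Z; rotation is an isometry so areas/perimeters/island counts are preserved). Overall, the cross-section is a single solid region. Island count = 1.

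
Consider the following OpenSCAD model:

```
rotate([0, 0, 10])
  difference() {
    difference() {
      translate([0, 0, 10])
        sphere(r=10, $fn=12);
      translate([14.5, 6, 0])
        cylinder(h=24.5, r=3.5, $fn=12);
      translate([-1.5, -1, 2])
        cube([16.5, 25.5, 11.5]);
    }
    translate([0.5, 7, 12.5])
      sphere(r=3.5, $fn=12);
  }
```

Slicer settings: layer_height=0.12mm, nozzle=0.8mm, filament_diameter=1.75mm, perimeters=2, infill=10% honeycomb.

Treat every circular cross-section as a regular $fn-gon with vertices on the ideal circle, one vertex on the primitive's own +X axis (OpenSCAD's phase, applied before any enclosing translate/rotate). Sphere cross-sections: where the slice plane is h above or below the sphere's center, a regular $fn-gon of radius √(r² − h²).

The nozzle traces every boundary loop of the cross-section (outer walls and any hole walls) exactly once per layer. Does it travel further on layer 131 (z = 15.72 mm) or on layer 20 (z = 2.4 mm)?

Layer 131 (z = 15.72): the r=10 sphere slices to a regular 12-gon of circumradius 8.203 (√(r²−h²) with h=5.72 from center) (perimeter = 2·12·8.203·sin(180°/12) = 50.95 mm); the cylinder at (14.5, 6): section is a regular 12-gon, circumradius r=3.5 (perimeter = 2·12·3.500·sin(180°/12) = 21.74 mm); the cube at (-1.5, -1) is absent (z outside [2, 13.5]); Subtracting the remaining from the first: starting from the r=10 sphere, the r=3.5 cylinder at (14.5, 6) misses the remaining region (no effect) — boundary = 50.95 mm; the r=3.5 sphere at (0.5, 7) slices to a regular 12-gon of circumradius 1.372 (√(r²−h²) with h=3.22 from center) (perimeter = 2·12·1.372·sin(180°/12) = 8.52 mm); Taking the first minus the rest: starting from that combined region, the r=3.5 sphere at (0.5, 7) partially overlaps it — only the 5.28 mm² overlap (of its 5.64 mm²) is removed, clipping the outline — boundary = 55.50 mm; (whole slice rotated 10° about Z — lengths, areas and connectivity unchanged). So its perimeter = 55.50 mm. Layer 20 (z = 2.4): the sphere: section is a regular 12-gon, circumradius = √(r²−h²) = √(10²−7.6²) = 6.499 (perimeter = 2·12·6.499·sin(180°/12) = 40.37 mm); the r=3.5 cylinder at (14.5, 6) contributes a regular 12-gon of circumradius 3.5 (perimeter = 2·12·3.500·sin(180°/12) = 21.74 mm); the cube at (-1.5, -1) (footprint 16.5×25.5) is included at this height (perimeter 84.00 mm); Taking the first minus the rest: starting from the r=10 sphere, the r=3.5 cylinder at (14.5, 6) misses the remaining region (no effect); the 16.5×25.5 cube at (-1.5, -1) partially overlaps it — only the 48.99 mm² overlap (of its 420.75 mm²) is removed, clipping the outline — boundary = 42.52 mm; the sphere at (0.5, 7) is not intersected at this z (|z−center|=10.100 > r=3.5); Taking the first minus the rest: none of the subtracted shapes is present at this height, so that combined region is unchanged — boundary = 42.52 mm; (rotated 10° about Z; rotation is an isometry so areas/perimeters/island counts are preserved). So its perimeter = 42.52 mm. Layer 131 is larger (55.50 vs 42.52 mm).

layer 131 (z = 15.72 mm)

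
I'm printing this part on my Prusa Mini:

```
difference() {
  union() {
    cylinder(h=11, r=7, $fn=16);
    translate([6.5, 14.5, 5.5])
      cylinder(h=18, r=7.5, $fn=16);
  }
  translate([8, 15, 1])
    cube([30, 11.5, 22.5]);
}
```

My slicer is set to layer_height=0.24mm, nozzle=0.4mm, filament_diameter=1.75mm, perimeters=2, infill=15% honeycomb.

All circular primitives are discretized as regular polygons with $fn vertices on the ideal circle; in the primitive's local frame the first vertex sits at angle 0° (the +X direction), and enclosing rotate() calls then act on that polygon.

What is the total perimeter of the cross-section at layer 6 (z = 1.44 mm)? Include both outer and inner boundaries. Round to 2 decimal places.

43.70 mm

At z = 1.44 mm: the cylinder: section is a regular 16-gon, circumradius r=7 (perimeter = 2·16·7.000·sin(180°/16) = 43.70 mm); the cylinder at (6.5, 14.5) is not intersected at this z (z outside [5.5, 23.5]); Merging all regions: only the r=7 cylinder is present, so the union is just that shape — boundary = 43.70 mm; the cube at (8, 15) is present — its section is the full 30×11.5 rectangle (perimeter 83.00 mm); After the difference (first − rest): starting from the result so far, the 30×11.5 cube at (8, 15) misses the remaining region (no effect) — boundary = 43.70 mm. Overall, the cross-section is a single solid region. Total boundary length (outer) = 43.70 mm.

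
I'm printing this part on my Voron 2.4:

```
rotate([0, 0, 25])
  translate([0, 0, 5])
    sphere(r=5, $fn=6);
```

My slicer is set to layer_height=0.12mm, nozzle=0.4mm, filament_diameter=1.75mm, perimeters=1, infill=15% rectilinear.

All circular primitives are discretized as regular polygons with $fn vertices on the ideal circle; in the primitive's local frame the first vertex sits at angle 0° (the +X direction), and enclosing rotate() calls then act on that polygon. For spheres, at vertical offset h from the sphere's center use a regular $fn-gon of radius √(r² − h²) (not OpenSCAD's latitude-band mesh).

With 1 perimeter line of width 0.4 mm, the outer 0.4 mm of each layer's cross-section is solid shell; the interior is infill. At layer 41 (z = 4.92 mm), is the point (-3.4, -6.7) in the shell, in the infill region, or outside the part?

At z = 4.92 mm: the r=5 sphere slices to a regular 6-gon of circumradius 4.999 (√(r²−h²) with h=0.08 from center); (whole slice rotated 25° about Z — lengths, areas and connectivity unchanged). Overall, the cross-section is a single solid region. Undo the 25° rotation: the query point maps to (-5.913, -4.635) in the un-rotated model frame. The nearest boundary edge runs (-5.00, 0.00)→(-2.50, -4.33); distance from the point to it = 3.11 mm. The point is not inside any of the regions above, so it lies outside the cross-section (3.11 mm from the nearest boundary).

outside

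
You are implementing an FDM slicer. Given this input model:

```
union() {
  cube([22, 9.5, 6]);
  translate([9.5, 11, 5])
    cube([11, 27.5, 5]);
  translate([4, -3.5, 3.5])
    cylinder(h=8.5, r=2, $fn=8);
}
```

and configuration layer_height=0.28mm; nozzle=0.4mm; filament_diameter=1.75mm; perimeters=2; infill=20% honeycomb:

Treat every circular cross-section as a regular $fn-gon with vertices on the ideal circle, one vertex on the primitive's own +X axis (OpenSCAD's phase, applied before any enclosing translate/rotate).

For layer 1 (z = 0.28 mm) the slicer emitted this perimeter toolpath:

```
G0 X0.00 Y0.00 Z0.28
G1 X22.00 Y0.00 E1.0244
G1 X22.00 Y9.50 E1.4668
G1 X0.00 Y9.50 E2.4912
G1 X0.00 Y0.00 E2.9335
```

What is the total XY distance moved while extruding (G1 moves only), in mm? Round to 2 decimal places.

63.00 mm

Sum the Euclidean lengths of each G1 segment: total = 63.00 mm.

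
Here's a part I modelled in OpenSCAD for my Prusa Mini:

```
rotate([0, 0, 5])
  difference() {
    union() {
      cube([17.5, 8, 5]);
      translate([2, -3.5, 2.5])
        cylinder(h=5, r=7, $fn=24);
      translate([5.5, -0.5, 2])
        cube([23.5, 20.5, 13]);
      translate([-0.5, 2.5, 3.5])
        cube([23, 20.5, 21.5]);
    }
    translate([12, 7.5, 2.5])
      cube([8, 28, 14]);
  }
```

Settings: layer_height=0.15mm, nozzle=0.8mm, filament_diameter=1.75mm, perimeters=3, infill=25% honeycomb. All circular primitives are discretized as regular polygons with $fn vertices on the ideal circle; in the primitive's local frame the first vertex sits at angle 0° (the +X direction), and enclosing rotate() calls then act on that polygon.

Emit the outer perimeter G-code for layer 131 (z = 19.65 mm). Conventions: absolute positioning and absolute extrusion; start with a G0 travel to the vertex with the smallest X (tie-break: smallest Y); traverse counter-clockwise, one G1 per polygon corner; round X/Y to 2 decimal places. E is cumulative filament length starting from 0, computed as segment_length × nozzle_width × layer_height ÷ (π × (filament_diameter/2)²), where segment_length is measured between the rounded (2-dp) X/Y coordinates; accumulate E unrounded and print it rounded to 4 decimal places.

G0 X-2.50 Y22.87 Z19.65
G1 X-0.72 Y2.45 E1.0226
G1 X22.20 Y4.45 E2.1704
G1 X20.41 Y24.87 E3.1931
G1 X-2.50 Y22.87 E4.3404

At z = 19.65 mm: the cube is absent (z outside [0, 5]); the cylinder at (2, -3.5) is not intersected at this z (z outside [2.5, 7.5]); the cube at (5.5, -0.5) is absent (z outside [2, 15]); the 23×20.5 cube at (-0.5, 2.5) contributes its full rectangle; Taking the union: only the 23×20.5 cube at (-0.5, 2.5) is present, so the union is just that shape — 1 connected region; the cube at (12, 7.5) does not reach this height (z outside [2.5, 16.5]); Subtracting the remaining from the first: none of the subtracted shapes is present at this height, so the result so far is unchanged — 1 connected region; (whole slice rotated 5° about Z — lengths, areas and connectivity unchanged). The outline is a single polygon with 4 vertices. Extrusion per mm of travel: 0.8 × 0.15 / (π × 0.875²) = 0.049890. Accumulating E over each segment gives final E = 4.3404.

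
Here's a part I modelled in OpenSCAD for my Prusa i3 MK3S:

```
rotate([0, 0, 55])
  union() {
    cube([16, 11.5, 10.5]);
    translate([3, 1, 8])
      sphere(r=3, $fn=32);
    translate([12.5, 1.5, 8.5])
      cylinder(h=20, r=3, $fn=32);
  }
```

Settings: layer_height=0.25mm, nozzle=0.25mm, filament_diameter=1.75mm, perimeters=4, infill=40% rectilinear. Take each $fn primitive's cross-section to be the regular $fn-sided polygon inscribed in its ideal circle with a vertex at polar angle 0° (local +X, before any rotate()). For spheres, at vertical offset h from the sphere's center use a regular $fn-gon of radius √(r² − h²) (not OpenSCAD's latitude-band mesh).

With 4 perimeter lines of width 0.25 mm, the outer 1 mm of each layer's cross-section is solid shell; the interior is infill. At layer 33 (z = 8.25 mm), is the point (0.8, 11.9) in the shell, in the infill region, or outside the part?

infill

At z = 8.25 mm: the cube is present — its section is the full 16×11.5 rectangle; the sphere at (3, 1): section is a regular 32-gon, circumradius = √(r²−h²) = √(3²−0.25²) = 2.990; the cylinder at (12.5, 1.5) is absent (z outside [8.5, 28.5]); Combining (union): the regions partially overlap (shared area 19.79 mm²), so overlapping operands fuse into one piece — 1 connected region; (rotated 55° about Z; rotation is an isometry so areas/perimeters/island counts are preserved). Overall, the cross-section is a single solid region. Undo the 55° rotation: the query point maps to (10.207, 6.170) in the un-rotated model frame. The nearest boundary edge runs (0.00, 11.50)→(16.00, 11.50); distance from the point to it = 5.33 mm. The point is inside the cross-section and 5.33 mm from the nearest boundary — more than the 1 mm shell width (4 × 0.25), so it's in the infill interior.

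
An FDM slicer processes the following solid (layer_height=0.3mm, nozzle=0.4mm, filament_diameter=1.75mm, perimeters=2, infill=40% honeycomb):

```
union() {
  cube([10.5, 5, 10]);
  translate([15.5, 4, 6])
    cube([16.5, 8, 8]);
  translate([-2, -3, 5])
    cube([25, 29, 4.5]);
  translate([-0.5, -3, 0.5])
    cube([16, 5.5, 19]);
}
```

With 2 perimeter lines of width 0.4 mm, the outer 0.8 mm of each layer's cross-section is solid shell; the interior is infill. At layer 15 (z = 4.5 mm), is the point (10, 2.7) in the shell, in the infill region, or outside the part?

At z = 4.5 mm: the 10.5×5 cube contributes its full rectangle; the cube at (15.5, 4) is not intersected at this z (z outside [6, 14]); the cube at (-2, -3) does not reach this height (z outside [5, 9.5]); the cube at (-0.5, -3) (footprint 16×5.5) is included at this height; Merging all regions: the regions partially overlap (shared area 26.25 mm²), so overlapping operands fuse into one piece — 1 connected region. Overall, the cross-section is a single solid region. The nearest boundary edge runs (10.50, 5.00)→(10.50, 2.50); distance from the point to it = 0.50 mm. The point is inside the cross-section, 0.50 mm from the nearest boundary — within the 0.8 mm shell band (2 × 0.4).

shell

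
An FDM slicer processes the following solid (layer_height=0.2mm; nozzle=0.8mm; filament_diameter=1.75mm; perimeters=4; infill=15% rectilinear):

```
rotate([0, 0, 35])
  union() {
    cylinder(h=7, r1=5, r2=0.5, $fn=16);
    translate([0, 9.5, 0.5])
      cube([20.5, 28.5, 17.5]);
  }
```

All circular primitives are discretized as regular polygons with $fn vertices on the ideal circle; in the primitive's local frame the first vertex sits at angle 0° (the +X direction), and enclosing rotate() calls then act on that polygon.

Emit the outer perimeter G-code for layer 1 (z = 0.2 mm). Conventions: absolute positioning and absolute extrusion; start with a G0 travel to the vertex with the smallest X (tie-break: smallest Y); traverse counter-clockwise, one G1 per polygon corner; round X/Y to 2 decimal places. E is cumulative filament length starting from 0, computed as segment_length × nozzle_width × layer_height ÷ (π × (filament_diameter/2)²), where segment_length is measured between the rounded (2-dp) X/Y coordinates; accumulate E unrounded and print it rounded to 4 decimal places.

G0 X-4.80 Y0.85 Z0.20
G1 X-4.76 Y-1.05 E0.1264
G1 X-3.99 Y-2.79 E0.2530
G1 X-2.62 Y-4.11 E0.3795
G1 X-0.85 Y-4.80 E0.5059
G1 X1.05 Y-4.76 E0.6323
G1 X2.79 Y-3.99 E0.7589
G1 X4.11 Y-2.62 E0.8855
G1 X4.80 Y-0.85 E1.0118
G1 X4.76 Y1.05 E1.1382
G1 X3.99 Y2.79 E1.2648
G1 X2.62 Y4.11 E1.3914
G1 X0.85 Y4.80 E1.5177
G1 X-1.05 Y4.76 E1.6441
G1 X-2.79 Y3.99 E1.7707
G1 X-4.11 Y2.62 E1.8973
G1 X-4.80 Y0.85 E2.0236

At z = 0.2 mm: the cone: at t=0.029 of its height the radius interpolates to r₁+(r₂−r₁)t = 4.871, giving a regular 16-gon of that circumradius; the cube at (0, 9.5) does not reach this height (z outside [0.5, 18]); Taking the union: only the cone is present, so the union is just that shape — 1 connected region; (whole slice rotated 35° about Z — lengths, areas and connectivity unchanged). The outline is a single polygon with 16 vertices. Extrusion per mm of travel: 0.8 × 0.2 / (π × 0.875²) = 0.066520. Accumulating E over each segment gives final E = 2.0236.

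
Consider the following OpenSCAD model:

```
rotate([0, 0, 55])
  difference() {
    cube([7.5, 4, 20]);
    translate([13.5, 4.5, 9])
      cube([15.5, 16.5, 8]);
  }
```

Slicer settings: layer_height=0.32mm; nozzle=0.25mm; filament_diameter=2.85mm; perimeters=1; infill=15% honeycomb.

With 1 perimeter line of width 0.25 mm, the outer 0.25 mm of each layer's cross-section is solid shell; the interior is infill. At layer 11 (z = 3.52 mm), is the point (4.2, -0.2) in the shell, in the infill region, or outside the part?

At z = 3.52 mm: the cube (footprint 7.5×4) is included at this height; the cube at (13.5, 4.5) is absent (z outside [9, 17]); Subtracting the remaining from the first: none of the subtracted shapes is present at this height, so the 7.5×4 cube is unchanged — 1 connected region; (whole slice rotated 55° about Z — lengths, areas and connectivity unchanged). Overall, the cross-section is a single solid region. Undo the 55° rotation: the query point maps to (2.245, -3.555) in the un-rotated model frame. The nearest boundary edge runs (0.00, 0.00)→(7.50, 0.00); distance from the point to it = 3.56 mm. The point is not inside any of the regions above, so it lies outside the cross-section (3.56 mm from the nearest boundary).

outside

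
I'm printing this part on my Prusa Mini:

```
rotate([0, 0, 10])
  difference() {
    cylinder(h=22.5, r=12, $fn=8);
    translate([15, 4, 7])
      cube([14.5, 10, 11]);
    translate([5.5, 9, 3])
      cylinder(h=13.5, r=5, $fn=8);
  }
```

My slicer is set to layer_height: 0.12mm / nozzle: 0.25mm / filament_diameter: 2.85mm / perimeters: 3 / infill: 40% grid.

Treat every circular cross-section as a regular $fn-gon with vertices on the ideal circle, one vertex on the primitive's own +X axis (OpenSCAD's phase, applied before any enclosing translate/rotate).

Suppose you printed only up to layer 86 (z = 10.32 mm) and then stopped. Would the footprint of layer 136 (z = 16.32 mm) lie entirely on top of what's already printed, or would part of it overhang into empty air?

entirely on top

Compare the two slices. At z = 10.32: the r=12 cylinder gives a regular 8-gon of circumradius 12 (constant along its height) (area = (8/2)·12.000²·sin(360°/8) = 407.29 mm²); the 14.5×10 cube at (15, 4) contributes its full rectangle (area 145.00 mm²); the cylinder at (5.5, 9): section is a regular 8-gon, circumradius r=5 (area = (8/2)·5.000²·sin(360°/8) = 70.71 mm²); After the difference (first − rest): starting from the r=12 cylinder (407.29 mm²), the 14.5×10 cube at (15, 4) misses the remaining region (no effect); the r=5 cylinder at (5.5, 9) partially overlaps it — only the 40.13 mm² overlap (of its 70.71 mm²) is removed, clipping the outline — area = 367.16 mm²; (whole slice rotated 10° about Z — lengths, areas and connectivity unchanged). At z = 16.32: the cylinder: section is a regular 8-gon, circumradius r=12 (area = (8/2)·12.000²·sin(360°/8) = 407.29 mm²); the cube at (15, 4) is present — its section is the full 14.5×10 rectangle (area 145.00 mm²); the r=5 cylinder at (5.5, 9) contributes a regular 8-gon of circumradius 5 (area = (8/2)·5.000²·sin(360°/8) = 70.71 mm²); After the difference (first − rest): starting from the r=12 cylinder (407.29 mm²), the 14.5×10 cube at (15, 4) misses the remaining region (no effect); the r=5 cylinder at (5.5, 9) partially overlaps it — only the 40.13 mm² overlap (of its 70.71 mm²) is removed, clipping the outline — area = 367.16 mm²; (whole slice rotated 10° about Z — lengths, areas and connectivity unchanged). Checking containment: the cross-section at z = 16.32 is a subset of the cross-section at z = 10.32.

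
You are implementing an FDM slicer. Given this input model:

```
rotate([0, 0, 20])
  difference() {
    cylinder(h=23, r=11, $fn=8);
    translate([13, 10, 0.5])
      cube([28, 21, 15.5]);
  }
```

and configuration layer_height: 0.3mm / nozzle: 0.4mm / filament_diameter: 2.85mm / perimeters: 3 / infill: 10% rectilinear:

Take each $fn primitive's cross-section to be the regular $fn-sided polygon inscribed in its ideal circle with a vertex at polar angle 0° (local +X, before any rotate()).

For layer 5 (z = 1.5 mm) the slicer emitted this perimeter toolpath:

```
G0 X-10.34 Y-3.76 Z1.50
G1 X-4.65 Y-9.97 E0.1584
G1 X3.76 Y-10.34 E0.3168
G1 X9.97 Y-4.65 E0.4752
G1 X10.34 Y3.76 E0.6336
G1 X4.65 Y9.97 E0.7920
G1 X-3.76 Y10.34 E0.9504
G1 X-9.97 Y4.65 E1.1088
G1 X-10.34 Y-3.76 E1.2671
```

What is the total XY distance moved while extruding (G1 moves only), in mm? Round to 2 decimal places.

67.36 mm

Sum the Euclidean lengths of each G1 segment: total = 67.36 mm.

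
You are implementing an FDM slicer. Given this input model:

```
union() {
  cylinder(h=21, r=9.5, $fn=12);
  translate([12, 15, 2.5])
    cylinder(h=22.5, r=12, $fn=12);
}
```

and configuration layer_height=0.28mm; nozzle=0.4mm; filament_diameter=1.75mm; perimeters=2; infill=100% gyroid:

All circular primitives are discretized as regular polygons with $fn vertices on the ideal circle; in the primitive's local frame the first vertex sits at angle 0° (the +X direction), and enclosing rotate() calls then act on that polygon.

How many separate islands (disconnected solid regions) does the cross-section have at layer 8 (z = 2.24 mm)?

At z = 2.24 mm: the r=9.5 cylinder gives a regular 12-gon of circumradius 9.5 (constant along its height); the cylinder at (12, 15) does not reach this height (z outside [2.5, 25]); Taking the union: only the r=9.5 cylinder is present, so the union is just that shape — 1 connected region. Overall, the cross-section is a single solid region. Island count = 1.

1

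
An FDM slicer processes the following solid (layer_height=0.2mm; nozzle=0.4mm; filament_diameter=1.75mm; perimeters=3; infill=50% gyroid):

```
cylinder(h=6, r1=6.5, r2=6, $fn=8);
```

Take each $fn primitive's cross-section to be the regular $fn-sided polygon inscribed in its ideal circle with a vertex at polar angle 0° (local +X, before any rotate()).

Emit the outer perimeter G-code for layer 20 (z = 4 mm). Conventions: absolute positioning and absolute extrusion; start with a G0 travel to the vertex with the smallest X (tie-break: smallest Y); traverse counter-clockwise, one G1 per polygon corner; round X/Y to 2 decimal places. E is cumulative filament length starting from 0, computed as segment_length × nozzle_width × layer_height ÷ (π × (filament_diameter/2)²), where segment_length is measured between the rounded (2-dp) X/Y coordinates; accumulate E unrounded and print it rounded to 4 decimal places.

At z = 4 mm: the cone: at t=0.667 of its height the radius interpolates to r₁+(r₂−r₁)t = 6.167, giving a regular 8-gon of that circumradius. The outline is a single polygon with 8 vertices. Extrusion per mm of travel: 0.4 × 0.2 / (π × 0.875²) = 0.033260. Accumulating E over each segment gives final E = 1.2561.

G0 X-6.17 Y0.00 Z4.00
G1 X-4.36 Y-4.36 E0.1570
G1 X0.00 Y-6.17 E0.3140
G1 X4.36 Y-4.36 E0.4710
G1 X6.17 Y0.00 E0.6281
G1 X4.36 Y4.36 E0.7851
G1 X0.00 Y6.17 E0.9421
G1 X-4.36 Y4.36 E1.0991
G1 X-6.17 Y0.00 E1.2561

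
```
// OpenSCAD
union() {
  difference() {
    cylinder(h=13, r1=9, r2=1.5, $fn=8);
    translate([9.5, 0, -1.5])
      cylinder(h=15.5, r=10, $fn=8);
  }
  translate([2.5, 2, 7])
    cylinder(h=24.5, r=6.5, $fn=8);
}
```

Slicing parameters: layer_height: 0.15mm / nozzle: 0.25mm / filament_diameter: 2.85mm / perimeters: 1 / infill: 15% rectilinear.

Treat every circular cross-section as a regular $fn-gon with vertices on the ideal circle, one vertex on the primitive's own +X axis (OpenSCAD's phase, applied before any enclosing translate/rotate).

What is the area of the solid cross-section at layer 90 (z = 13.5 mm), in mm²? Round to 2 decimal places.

119.50 mm²

At z = 13.5 mm: the cone is not intersected at this z (z outside [0, 13]); the r=10 cylinder at (9.5, 0) gives a regular 8-gon of circumradius 10 (constant along its height) (area = (8/2)·10.000²·sin(360°/8) = 282.84 mm²); After the difference (first − rest): the first operand is absent here, so nothing remains; the r=6.5 cylinder at (2.5, 2) gives a regular 8-gon of circumradius 6.5 (constant along its height) (area = (8/2)·6.500²·sin(360°/8) = 119.50 mm²); Merging all regions: only the r=6.5 cylinder at (2.5, 2) is present, so the union is just that shape — area = 119.50 mm². Overall, the cross-section is a single solid region. Net area = 119.50 mm².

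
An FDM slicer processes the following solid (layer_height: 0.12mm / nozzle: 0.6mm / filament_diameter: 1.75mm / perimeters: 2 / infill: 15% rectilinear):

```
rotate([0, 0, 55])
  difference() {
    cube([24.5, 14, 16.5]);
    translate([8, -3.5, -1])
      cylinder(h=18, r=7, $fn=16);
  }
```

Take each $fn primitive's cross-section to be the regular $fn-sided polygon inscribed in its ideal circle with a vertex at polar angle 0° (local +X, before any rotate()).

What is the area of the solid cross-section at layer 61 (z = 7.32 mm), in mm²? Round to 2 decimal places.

314.24 mm²

At z = 7.32 mm: the cube is present — its section is the full 24.5×14 rectangle (area 343.00 mm²); the r=7 cylinder at (8, -3.5) contributes a regular 16-gon of circumradius 7 (area = (16/2)·7.000²·sin(360°/16) = 150.01 mm²); Taking the first minus the rest: starting from the 24.5×14 cube (343.00 mm²), the r=7 cylinder at (8, -3.5) partially overlaps it — only the 28.76 mm² overlap (of its 150.01 mm²) is removed, clipping the outline — area = 314.24 mm²; (whole slice rotated 55° about Z — lengths, areas and connectivity unchanged). Overall, the cross-section is a single solid region. Net area = 314.24 mm².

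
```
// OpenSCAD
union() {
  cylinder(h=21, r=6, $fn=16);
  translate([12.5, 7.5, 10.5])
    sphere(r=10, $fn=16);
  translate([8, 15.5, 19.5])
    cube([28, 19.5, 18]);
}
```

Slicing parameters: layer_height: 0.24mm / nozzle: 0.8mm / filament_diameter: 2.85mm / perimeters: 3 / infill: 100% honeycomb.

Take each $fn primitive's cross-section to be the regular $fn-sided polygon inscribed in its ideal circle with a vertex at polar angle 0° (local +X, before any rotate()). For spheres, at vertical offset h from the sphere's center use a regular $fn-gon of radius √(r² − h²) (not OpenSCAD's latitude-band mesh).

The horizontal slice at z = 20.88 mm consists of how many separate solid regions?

2

At z = 20.88 mm: the cylinder: section is a regular 16-gon, circumradius r=6; the sphere at (12.5, 7.5) is absent (|z−center|=10.380 > r=10); the cube at (8, 15.5) is present — its section is the full 28×19.5 rectangle; Merging all regions: the 2 present regions are separate (no shared area or edge), so areas and boundary lengths simply add and each stays a separate island — 2 connected regions. The result has 2 disconnected regions.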